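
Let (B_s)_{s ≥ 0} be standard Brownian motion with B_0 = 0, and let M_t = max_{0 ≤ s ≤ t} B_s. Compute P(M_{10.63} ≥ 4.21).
P(M_{10.63} ≥ 4.21) = 2·P(B_{10.63} ≥ 4.21) = 2(1 − Φ(4.21/√10.63)) ≈ 0.1966

By the reflection principle for Brownian motion, P(M_t ≥ a) = 2 · P(B_t ≥ a) for a ≥ 0. Since B_t ~ N(0, t), P(B_t ≥ 4.21) = 1 − Φ(4.21/√t) = 1 − Φ(4.21/√10.63) = 1 − Φ(1.2913). So
  P(M_{10.63} ≥ 4.21) = 2(1 − Φ(1.2913)) ≈ 0.1966.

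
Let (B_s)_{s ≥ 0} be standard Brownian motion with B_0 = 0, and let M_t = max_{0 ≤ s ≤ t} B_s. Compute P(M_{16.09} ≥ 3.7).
P(M_{16.09} ≥ 3.7) = 2·P(B_{16.09} ≥ 3.7) = 2(1 − Φ(3.7/√16.09)) ≈ 0.3563

By the reflection principle for Brownian motion, P(M_t ≥ a) = 2 · P(B_t ≥ a) for a ≥ 0. Since B_t ~ N(0, t), P(B_t ≥ 3.7) = 1 − Φ(3.7/√t) = 1 − Φ(3.7/√16.09) = 1 − Φ(0.9224). So
  P(M_{16.09} ≥ 3.7) = 2(1 − Φ(0.9224)) ≈ 0.3563.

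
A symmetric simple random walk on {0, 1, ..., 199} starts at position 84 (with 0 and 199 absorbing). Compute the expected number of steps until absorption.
E[τ | X_0 = 84] = 9660

Let v_k = E[τ | X_0 = k]. Boundary: v_0 = v_199 = 0. Recurrence: v_k = 1 + (v_{k-1} + v_{k+1})/2 for 1 ≤ k ≤ 198. The particular solution to v_k − (v_{k-1} + v_{k+1})/2 = 1 is v_k = −k^2. Adding homogeneous solution A + B k and matching boundaries gives v_k = k (199 − k). Substituting k = 84: v_84 = 84 · 115 = 9660.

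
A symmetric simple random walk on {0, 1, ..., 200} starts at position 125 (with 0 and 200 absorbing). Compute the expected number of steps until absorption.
E[τ | X_0 = 125] = 9375

Let v_k = E[τ | X_0 = k]. Boundary: v_0 = v_200 = 0. Recurrence: v_k = 1 + (v_{k-1} + v_{k+1})/2 for 1 ≤ k ≤ 199. The particular solution to v_k − (v_{k-1} + v_{k+1})/2 = 1 is v_k = −k^2. Adding homogeneous solution A + B k and matching boundaries gives v_k = k (200 − k). Substituting k = 125: v_125 = 125 · 75 = 9375.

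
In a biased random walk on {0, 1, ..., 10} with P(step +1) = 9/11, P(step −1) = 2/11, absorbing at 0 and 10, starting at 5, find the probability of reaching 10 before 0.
P(hit 10 before 0) = (1 − (2/9)^5) / (1 − (2/9)^10) = 59049/59081

Let u_k denote P(reach 10 before 0 | start at k). Boundary: u_0 = 0, u_10 = 1. Recurrence: u_k = 9/11·u_{k+1} + 2/11·u_{k-1} for 1 ≤ k ≤ 9. Try u_k = A + B·r^k with r = q/p = (2/11)/(9/11) = 2/9. Substitution satisfies the recurrence; boundary conditions give:
  u_k = (1 − r^k) / (1 − r^N) = (1 − (2/9)^5) / (1 − (2/9)^10) = 59049/59081.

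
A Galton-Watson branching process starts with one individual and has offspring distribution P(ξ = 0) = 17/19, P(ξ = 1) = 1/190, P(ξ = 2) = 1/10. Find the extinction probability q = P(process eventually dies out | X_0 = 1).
q = 1

Mean offspring μ = 0·17/19 + 1·1/190 + 2·1/10 = 39/190 ≤ 1. For μ ≤ 1 with offspring not concentrated at 1, the Galton-Watson process goes extinct almost surely, so q = 1.
(Algebraic check: The pgf is f(s) = 17/19 + 1/190·s + 1/10·s². The extinction probability q is the smallest fixed point of f in [0, 1]. Setting s = f(s):
  1/10·s² + (1/190 − 1)·s + 17/19 = 0
  1/10·s² − (17/19 + 1/10)·s + 17/19 = 0
which factors as (s − 1)·(1/10·s − 17/19) = 0, giving roots s = 1 and s = (17/19)/(1/10) = 170/19. Since 170/19 ≥ 1, the smallest root in [0, 1] is s = 1.)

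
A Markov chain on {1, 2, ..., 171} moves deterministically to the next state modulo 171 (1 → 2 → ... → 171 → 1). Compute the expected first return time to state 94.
E[T_94 | X_0 = 94] = 171

The chain cycles deterministically, so starting at state 94 it returns in exactly 171 steps. Equivalently, the stationary distribution is uniform π_j = 1/171 for every state j, so by Kac's formula E[T_94] = 1/π_94 = 171.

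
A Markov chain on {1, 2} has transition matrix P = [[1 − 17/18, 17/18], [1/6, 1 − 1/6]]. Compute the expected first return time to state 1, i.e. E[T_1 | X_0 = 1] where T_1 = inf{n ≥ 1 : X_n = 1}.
E[T_1 | X_0 = 1] = 1/π_1 = 20/3

For an irreducible recurrent Markov chain with stationary distribution π, E[T_i | X_0 = i] = 1/π_i (Kac's formula). Here π_1 = (1/6)/(17/18 + 1/6) = (1/6)/(10/9) = 3/20, so E[T_1 | X_0 = 1] = 1/π_1 = (17/18 + 1/6)/(1/6) = (10/9)/(1/6) = 20/3.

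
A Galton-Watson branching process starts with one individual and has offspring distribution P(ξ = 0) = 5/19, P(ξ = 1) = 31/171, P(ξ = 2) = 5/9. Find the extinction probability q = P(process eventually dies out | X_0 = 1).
q = 9/19

The pgf is f(s) = 5/19 + 31/171·s + 5/9·s². The extinction probability q is the smallest fixed point of f in [0, 1]. Setting s = f(s):
  5/9·s² + (31/171 − 1)·s + 5/19 = 0
  5/9·s² − (5/19 + 5/9)·s + 5/19 = 0
which factors as (s − 1)·(5/9·s − 5/19) = 0, giving roots s = 1 and s = (5/19)/(5/9) = 9/19.
Mean offspring μ = 31/171 + 2·5/9 = 221/171 > 1 (supercritical), so q < 1. The extinction probability is the smaller root: q = (5/19)/(5/9) = 9/19.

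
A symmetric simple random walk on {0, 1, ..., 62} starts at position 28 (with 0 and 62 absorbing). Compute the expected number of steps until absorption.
E[τ | X_0 = 28] = 952

Let v_k = E[τ | X_0 = k]. Boundary: v_0 = v_62 = 0. Recurrence: v_k = 1 + (v_{k-1} + v_{k+1})/2 for 1 ≤ k ≤ 61. The particular solution to v_k − (v_{k-1} + v_{k+1})/2 = 1 is v_k = −k^2. Adding homogeneous solution A + B k and matching boundaries gives v_k = k (62 − k). Substituting k = 28: v_28 = 28 · 34 = 952.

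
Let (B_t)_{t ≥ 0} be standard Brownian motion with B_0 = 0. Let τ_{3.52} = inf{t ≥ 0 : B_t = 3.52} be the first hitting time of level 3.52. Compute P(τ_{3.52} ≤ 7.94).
P(τ_{3.52} ≤ 7.94) = 2(1 − Φ(3.52/√7.94)) = 2(1 − Φ(1.2492)) ≈ 0.2116

By the reflection principle for standard BM, P(τ_b ≤ t) = 2 · P(B_t ≥ b). Since B_t ~ N(0, t), P(B_t ≥ 3.52) = 1 − Φ(3.52/√t) = 1 − Φ(3.52/√7.94) = 1 − Φ(1.2492) ≈ 0.10580. Doubling: P(τ_{3.52} ≤ 7.94) ≈ 2 · 0.10580 = 0.21160 ≈ 0.2116.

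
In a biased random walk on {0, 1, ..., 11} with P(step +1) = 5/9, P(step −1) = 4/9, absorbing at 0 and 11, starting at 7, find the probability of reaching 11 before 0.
P(hit 11 before 0) = (1 − (4/5)^7) / (1 − (4/5)^11) = 38588125/44633821

Let u_k denote P(reach 11 before 0 | start at k). Boundary: u_0 = 0, u_11 = 1. Recurrence: u_k = 5/9·u_{k+1} + 4/9·u_{k-1} for 1 ≤ k ≤ 10. Try u_k = A + B·r^k with r = q/p = (4/9)/(5/9) = 4/5. Substitution satisfies the recurrence; boundary conditions give:
  u_k = (1 − r^k) / (1 − r^N) = (1 − (4/5)^7) / (1 − (4/5)^11) = 38588125/44633821.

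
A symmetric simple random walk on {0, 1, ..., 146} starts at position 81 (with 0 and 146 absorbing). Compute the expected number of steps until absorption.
E[τ | X_0 = 81] = 5265

Let v_k = E[τ | X_0 = k]. Boundary: v_0 = v_146 = 0. Recurrence: v_k = 1 + (v_{k-1} + v_{k+1})/2 for 1 ≤ k ≤ 145. The particular solution to v_k − (v_{k-1} + v_{k+1})/2 = 1 is v_k = −k^2. Adding homogeneous solution A + B k and matching boundaries gives v_k = k (146 − k). Substituting k = 81: v_81 = 81 · 65 = 5265.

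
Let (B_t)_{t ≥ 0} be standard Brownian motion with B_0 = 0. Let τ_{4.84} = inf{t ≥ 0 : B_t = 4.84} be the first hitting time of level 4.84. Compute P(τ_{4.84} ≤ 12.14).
P(τ_{4.84} ≤ 12.14) = 2(1 − Φ(4.84/√12.14)) = 2(1 − Φ(1.3891)) ≈ 0.1648

By the reflection principle for standard BM, P(τ_b ≤ t) = 2 · P(B_t ≥ b). Since B_t ~ N(0, t), P(B_t ≥ 4.84) = 1 − Φ(4.84/√t) = 1 − Φ(4.84/√12.14) = 1 − Φ(1.3891) ≈ 0.08240. Doubling: P(τ_{4.84} ≤ 12.14) ≈ 2 · 0.08240 = 0.16480 ≈ 0.1648.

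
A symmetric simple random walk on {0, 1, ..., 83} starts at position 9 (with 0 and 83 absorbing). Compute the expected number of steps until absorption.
E[τ | X_0 = 9] = 666

Let v_k = E[τ | X_0 = k]. Boundary: v_0 = v_83 = 0. Recurrence: v_k = 1 + (v_{k-1} + v_{k+1})/2 for 1 ≤ k ≤ 82. The particular solution to v_k − (v_{k-1} + v_{k+1})/2 = 1 is v_k = −k^2. Adding homogeneous solution A + B k and matching boundaries gives v_k = k (83 − k). Substituting k = 9: v_9 = 9 · 74 = 666.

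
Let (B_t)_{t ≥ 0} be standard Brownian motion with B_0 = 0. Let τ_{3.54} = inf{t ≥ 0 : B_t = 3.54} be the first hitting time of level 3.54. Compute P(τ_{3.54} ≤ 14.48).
P(τ_{3.54} ≤ 14.48) = 2(1 − Φ(3.54/√14.48)) = 2(1 − Φ(0.9303)) ≈ 0.3522

By the reflection principle for standard BM, P(τ_b ≤ t) = 2 · P(B_t ≥ b). Since B_t ~ N(0, t), P(B_t ≥ 3.54) = 1 − Φ(3.54/√t) = 1 − Φ(3.54/√14.48) = 1 − Φ(0.9303) ≈ 0.17611. Doubling: P(τ_{3.54} ≤ 14.48) ≈ 2 · 0.17611 = 0.35222 ≈ 0.3522.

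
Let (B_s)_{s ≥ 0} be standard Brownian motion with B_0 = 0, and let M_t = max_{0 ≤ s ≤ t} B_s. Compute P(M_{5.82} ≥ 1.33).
P(M_{5.82} ≥ 1.33) = 2·P(B_{5.82} ≥ 1.33) = 2(1 − Φ(1.33/√5.82)) ≈ 0.5814

By the reflection principle for Brownian motion, P(M_t ≥ a) = 2 · P(B_t ≥ a) for a ≥ 0. Since B_t ~ N(0, t), P(B_t ≥ 1.33) = 1 − Φ(1.33/√t) = 1 − Φ(1.33/√5.82) = 1 − Φ(0.5513). So
  P(M_{5.82} ≥ 1.33) = 2(1 − Φ(0.5513)) ≈ 0.5814.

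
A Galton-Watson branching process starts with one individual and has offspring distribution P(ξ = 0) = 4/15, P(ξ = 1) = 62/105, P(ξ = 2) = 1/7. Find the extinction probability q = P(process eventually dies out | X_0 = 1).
q = 1

Mean offspring μ = 0·4/15 + 1·62/105 + 2·1/7 = 92/105 ≤ 1. For μ ≤ 1 with offspring not concentrated at 1, the Galton-Watson process goes extinct almost surely, so q = 1.
(Algebraic check: The pgf is f(s) = 4/15 + 62/105·s + 1/7·s². The extinction probability q is the smallest fixed point of f in [0, 1]. Setting s = f(s):
  1/7·s² + (62/105 − 1)·s + 4/15 = 0
  1/7·s² − (4/15 + 1/7)·s + 4/15 = 0
which factors as (s − 1)·(1/7·s − 4/15) = 0, giving roots s = 1 and s = (4/15)/(1/7) = 28/15. Since 28/15 ≥ 1, the smallest root in [0, 1] is s = 1.)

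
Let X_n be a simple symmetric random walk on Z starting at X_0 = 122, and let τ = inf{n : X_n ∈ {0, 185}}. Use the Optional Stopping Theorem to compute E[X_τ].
E[X_τ] = 122

X_n is a martingale and τ is a bounded-mean stopping time (indeed τ is finite a.s. with bounded expectation since the walk is in a bounded region). By the OST, E[X_τ] = E[X_0] = 122. Equivalently: E[X_τ] = 185 · P(hit 185 first) + 0 · P(hit 0 first) = 185 · (122/185) = 122.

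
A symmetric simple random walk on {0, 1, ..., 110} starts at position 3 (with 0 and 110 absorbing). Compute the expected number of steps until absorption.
E[τ | X_0 = 3] = 321

Let v_k = E[τ | X_0 = k]. Boundary: v_0 = v_110 = 0. Recurrence: v_k = 1 + (v_{k-1} + v_{k+1})/2 for 1 ≤ k ≤ 109. The particular solution to v_k − (v_{k-1} + v_{k+1})/2 = 1 is v_k = −k^2. Adding homogeneous solution A + B k and matching boundaries gives v_k = k (110 − k). Substituting k = 3: v_3 = 3 · 107 = 321.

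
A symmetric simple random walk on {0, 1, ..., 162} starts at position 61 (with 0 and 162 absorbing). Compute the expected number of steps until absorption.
E[τ | X_0 = 61] = 6161

Let v_k = E[τ | X_0 = k]. Boundary: v_0 = v_162 = 0. Recurrence: v_k = 1 + (v_{k-1} + v_{k+1})/2 for 1 ≤ k ≤ 161. The particular solution to v_k − (v_{k-1} + v_{k+1})/2 = 1 is v_k = −k^2. Adding homogeneous solution A + B k and matching boundaries gives v_k = k (162 − k). Substituting k = 61: v_61 = 61 · 101 = 6161.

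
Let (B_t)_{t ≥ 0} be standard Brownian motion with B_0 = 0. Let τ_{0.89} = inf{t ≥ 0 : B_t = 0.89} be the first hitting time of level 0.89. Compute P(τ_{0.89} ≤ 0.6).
P(τ_{0.89} ≤ 0.6) = 2(1 − Φ(0.89/√0.6)) = 2(1 − Φ(1.1490)) ≈ 0.2506

By the reflection principle for standard BM, P(τ_b ≤ t) = 2 · P(B_t ≥ b). Since B_t ~ N(0, t), P(B_t ≥ 0.89) = 1 − Φ(0.89/√t) = 1 − Φ(0.89/√0.6) = 1 − Φ(1.1490) ≈ 0.12528. Doubling: P(τ_{0.89} ≤ 0.6) ≈ 2 · 0.12528 = 0.25056 ≈ 0.2506.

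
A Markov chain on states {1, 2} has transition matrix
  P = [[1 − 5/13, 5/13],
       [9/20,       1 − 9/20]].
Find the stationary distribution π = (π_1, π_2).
π_1 = 117/217, π_2 = 100/217

Solve πP = π with π_1 + π_2 = 1. From πP = π: π_1 · (1 − 5/13) + π_2 · 9/20 = π_1 ⇒ π_2 · 9/20 = π_1 · 5/13 ⇒ π_2/π_1 = (5/13)/(9/20) = 100/117. Together with π_1 + π_2 = 1:
  π_1 = (9/20)/(5/13 + 9/20) = (9/20)/(217/260) = 117/217,
  π_2 = (5/13)/(5/13 + 9/20) = (5/13)/(217/260) = 100/217.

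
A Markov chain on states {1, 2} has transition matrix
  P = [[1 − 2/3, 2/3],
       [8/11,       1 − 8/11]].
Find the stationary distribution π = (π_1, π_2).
π_1 = 12/23, π_2 = 11/23

Solve πP = π with π_1 + π_2 = 1. From πP = π: π_1 · (1 − 2/3) + π_2 · 8/11 = π_1 ⇒ π_2 · 8/11 = π_1 · 2/3 ⇒ π_2/π_1 = (2/3)/(8/11) = 11/12. Together with π_1 + π_2 = 1:
  π_1 = (8/11)/(2/3 + 8/11) = (8/11)/(46/33) = 12/23,
  π_2 = (2/3)/(2/3 + 8/11) = (2/3)/(46/33) = 11/23.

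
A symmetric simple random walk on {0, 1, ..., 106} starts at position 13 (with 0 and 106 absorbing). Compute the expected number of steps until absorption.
E[τ | X_0 = 13] = 1209

Let v_k = E[τ | X_0 = k]. Boundary: v_0 = v_106 = 0. Recurrence: v_k = 1 + (v_{k-1} + v_{k+1})/2 for 1 ≤ k ≤ 105. The particular solution to v_k − (v_{k-1} + v_{k+1})/2 = 1 is v_k = −k^2. Adding homogeneous solution A + B k and matching boundaries gives v_k = k (106 − k). Substituting k = 13: v_13 = 13 · 93 = 1209.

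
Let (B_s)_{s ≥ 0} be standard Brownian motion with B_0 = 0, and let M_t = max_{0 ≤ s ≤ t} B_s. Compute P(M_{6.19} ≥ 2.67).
P(M_{6.19} ≥ 2.67) = 2·P(B_{6.19} ≥ 2.67) = 2(1 − Φ(2.67/√6.19)) ≈ 0.2832

By the reflection principle for Brownian motion, P(M_t ≥ a) = 2 · P(B_t ≥ a) for a ≥ 0. Since B_t ~ N(0, t), P(B_t ≥ 2.67) = 1 − Φ(2.67/√t) = 1 − Φ(2.67/√6.19) = 1 − Φ(1.0732). So
  P(M_{6.19} ≥ 2.67) = 2(1 − Φ(1.0732)) ≈ 0.2832.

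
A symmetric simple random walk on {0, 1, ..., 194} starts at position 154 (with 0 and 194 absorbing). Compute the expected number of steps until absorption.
E[τ | X_0 = 154] = 6160

Let v_k = E[τ | X_0 = k]. Boundary: v_0 = v_194 = 0. Recurrence: v_k = 1 + (v_{k-1} + v_{k+1})/2 for 1 ≤ k ≤ 193. The particular solution to v_k − (v_{k-1} + v_{k+1})/2 = 1 is v_k = −k^2. Adding homogeneous solution A + B k and matching boundaries gives v_k = k (194 − k). Substituting k = 154: v_154 = 154 · 40 = 6160.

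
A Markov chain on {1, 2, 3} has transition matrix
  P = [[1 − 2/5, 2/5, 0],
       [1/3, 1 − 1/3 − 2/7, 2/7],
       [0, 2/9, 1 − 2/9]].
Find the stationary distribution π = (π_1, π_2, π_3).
π = (35/131, 42/131, 54/131)

This is a birth-death chain on three states, which satisfies detailed balance: π_1 · P_{12} = π_2 · P_{21} and π_2 · P_{23} = π_3 · P_{32}.
From π_1 · 2/5 = π_2 · 1/3: π_2/π_1 = (2/5)/(1/3) = 6/5.
From π_2 · 2/7 = π_3 · 2/9: π_3/π_2 = (2/7)/(2/9) = 9/7.
Take π_1 proportional to 1; then unnormalized π = (1, 6/5, 54/35). Normalize by dividing by the sum 131/35:
  π = (35/131, 42/131, 54/131).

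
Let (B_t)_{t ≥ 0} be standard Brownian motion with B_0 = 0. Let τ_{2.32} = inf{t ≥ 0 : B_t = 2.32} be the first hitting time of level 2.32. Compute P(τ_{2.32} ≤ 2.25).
P(τ_{2.32} ≤ 2.25) = 2(1 − Φ(2.32/√2.25)) = 2(1 − Φ(1.5467)) ≈ 0.1219

By the reflection principle for standard BM, P(τ_b ≤ t) = 2 · P(B_t ≥ b). Since B_t ~ N(0, t), P(B_t ≥ 2.32) = 1 − Φ(2.32/√t) = 1 − Φ(2.32/√2.25) = 1 − Φ(1.5467) ≈ 0.06097. Doubling: P(τ_{2.32} ≤ 2.25) ≈ 2 · 0.06097 = 0.12194 ≈ 0.1219.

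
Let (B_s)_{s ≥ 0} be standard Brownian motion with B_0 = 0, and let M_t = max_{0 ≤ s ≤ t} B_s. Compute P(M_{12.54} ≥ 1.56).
P(M_{12.54} ≥ 1.56) = 2·P(B_{12.54} ≥ 1.56) = 2(1 − Φ(1.56/√12.54)) ≈ 0.6596

By the reflection principle for Brownian motion, P(M_t ≥ a) = 2 · P(B_t ≥ a) for a ≥ 0. Since B_t ~ N(0, t), P(B_t ≥ 1.56) = 1 − Φ(1.56/√t) = 1 − Φ(1.56/√12.54) = 1 − Φ(0.4405). So
  P(M_{12.54} ≥ 1.56) = 2(1 − Φ(0.4405)) ≈ 0.6596.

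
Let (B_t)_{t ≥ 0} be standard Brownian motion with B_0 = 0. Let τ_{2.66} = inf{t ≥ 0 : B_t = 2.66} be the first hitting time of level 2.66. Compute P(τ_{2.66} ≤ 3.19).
P(τ_{2.66} ≤ 3.19) = 2(1 − Φ(2.66/√3.19)) = 2(1 − Φ(1.4893)) ≈ 0.1364

By the reflection principle for standard BM, P(τ_b ≤ t) = 2 · P(B_t ≥ b). Since B_t ~ N(0, t), P(B_t ≥ 2.66) = 1 − Φ(2.66/√t) = 1 − Φ(2.66/√3.19) = 1 − Φ(1.4893) ≈ 0.06820. Doubling: P(τ_{2.66} ≤ 3.19) ≈ 2 · 0.06820 = 0.13640 ≈ 0.1364.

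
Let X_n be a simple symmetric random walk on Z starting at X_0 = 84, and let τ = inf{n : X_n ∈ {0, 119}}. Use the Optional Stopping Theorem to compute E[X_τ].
E[X_τ] = 84

X_n is a martingale and τ is a bounded-mean stopping time (indeed τ is finite a.s. with bounded expectation since the walk is in a bounded region). By the OST, E[X_τ] = E[X_0] = 84. Equivalently: E[X_τ] = 119 · P(hit 119 first) + 0 · P(hit 0 first) = 119 · (84/119) = 84.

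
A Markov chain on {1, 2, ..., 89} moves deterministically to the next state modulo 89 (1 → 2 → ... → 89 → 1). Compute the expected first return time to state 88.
E[T_88 | X_0 = 88] = 89

The chain cycles deterministically, so starting at state 88 it returns in exactly 89 steps. Equivalently, the stationary distribution is uniform π_j = 1/89 for every state j, so by Kac's formula E[T_88] = 1/π_88 = 89.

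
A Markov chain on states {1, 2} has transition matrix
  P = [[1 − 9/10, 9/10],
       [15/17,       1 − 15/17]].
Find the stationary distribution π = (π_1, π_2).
π_1 = 50/101, π_2 = 51/101

Solve πP = π with π_1 + π_2 = 1. From πP = π: π_1 · (1 − 9/10) + π_2 · 15/17 = π_1 ⇒ π_2 · 15/17 = π_1 · 9/10 ⇒ π_2/π_1 = (9/10)/(15/17) = 51/50. Together with π_1 + π_2 = 1:
  π_1 = (15/17)/(9/10 + 15/17) = (15/17)/(303/170) = 50/101,
  π_2 = (9/10)/(9/10 + 15/17) = (9/10)/(303/170) = 51/101.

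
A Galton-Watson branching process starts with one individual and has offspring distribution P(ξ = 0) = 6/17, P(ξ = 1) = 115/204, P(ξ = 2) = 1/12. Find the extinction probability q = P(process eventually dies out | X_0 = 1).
q = 1

Mean offspring μ = 0·6/17 + 1·115/204 + 2·1/12 = 149/204 ≤ 1. For μ ≤ 1 with offspring not concentrated at 1, the Galton-Watson process goes extinct almost surely, so q = 1.
(Algebraic check: The pgf is f(s) = 6/17 + 115/204·s + 1/12·s². The extinction probability q is the smallest fixed point of f in [0, 1]. Setting s = f(s):
  1/12·s² + (115/204 − 1)·s + 6/17 = 0
  1/12·s² − (6/17 + 1/12)·s + 6/17 = 0
which factors as (s − 1)·(1/12·s − 6/17) = 0, giving roots s = 1 and s = (6/17)/(1/12) = 72/17. Since 72/17 ≥ 1, the smallest root in [0, 1] is s = 1.)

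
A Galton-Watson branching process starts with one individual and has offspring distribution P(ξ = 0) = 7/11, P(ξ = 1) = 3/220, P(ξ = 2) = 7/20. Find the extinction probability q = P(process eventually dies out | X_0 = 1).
q = 1

Mean offspring μ = 0·7/11 + 1·3/220 + 2·7/20 = 157/220 ≤ 1. For μ ≤ 1 with offspring not concentrated at 1, the Galton-Watson process goes extinct almost surely, so q = 1.
(Algebraic check: The pgf is f(s) = 7/11 + 3/220·s + 7/20·s². The extinction probability q is the smallest fixed point of f in [0, 1]. Setting s = f(s):
  7/20·s² + (3/220 − 1)·s + 7/11 = 0
  7/20·s² − (7/11 + 7/20)·s + 7/11 = 0
which factors as (s − 1)·(7/20·s − 7/11) = 0, giving roots s = 1 and s = (7/11)/(7/20) = 20/11. Since 20/11 ≥ 1, the smallest root in [0, 1] is s = 1.)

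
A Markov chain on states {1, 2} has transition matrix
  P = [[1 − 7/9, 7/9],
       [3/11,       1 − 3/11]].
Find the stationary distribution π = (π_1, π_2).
π_1 = 27/104, π_2 = 77/104

Solve πP = π with π_1 + π_2 = 1. From πP = π: π_1 · (1 − 7/9) + π_2 · 3/11 = π_1 ⇒ π_2 · 3/11 = π_1 · 7/9 ⇒ π_2/π_1 = (7/9)/(3/11) = 77/27. Together with π_1 + π_2 = 1:
  π_1 = (3/11)/(7/9 + 3/11) = (3/11)/(104/99) = 27/104,
  π_2 = (7/9)/(7/9 + 3/11) = (7/9)/(104/99) = 77/104.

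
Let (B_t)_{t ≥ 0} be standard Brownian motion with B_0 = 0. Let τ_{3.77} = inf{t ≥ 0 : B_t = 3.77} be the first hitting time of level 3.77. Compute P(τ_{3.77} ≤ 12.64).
P(τ_{3.77} ≤ 12.64) = 2(1 − Φ(3.77/√12.64)) = 2(1 − Φ(1.0604)) ≈ 0.2890

By the reflection principle for standard BM, P(τ_b ≤ t) = 2 · P(B_t ≥ b). Since B_t ~ N(0, t), P(B_t ≥ 3.77) = 1 − Φ(3.77/√t) = 1 − Φ(3.77/√12.64) = 1 − Φ(1.0604) ≈ 0.14448. Doubling: P(τ_{3.77} ≤ 12.64) ≈ 2 · 0.14448 = 0.28896 ≈ 0.2890.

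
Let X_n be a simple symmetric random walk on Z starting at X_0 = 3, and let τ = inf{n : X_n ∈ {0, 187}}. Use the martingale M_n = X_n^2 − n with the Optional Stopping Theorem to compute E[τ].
E[τ] = 552

M_n = X_n^2 − n is a martingale (since E[X_{n+1}^2 | F_n] = X_n^2 + 1). By OST (τ has finite mean in a bounded region), E[M_τ] = E[M_0] = X_0^2 − 0 = 3^2 = 9. Also E[M_τ] = E[X_τ^2] − E[τ]. The walk exits at 0 or 187, with P(hit 187 first) = 3/187, so E[X_τ^2] = 187^2 · 3/187 + 0 = 561. Thus E[τ] = E[X_τ^2] − E[M_τ] = 561 − 9 = 552 = 3(187 − 3) = 552.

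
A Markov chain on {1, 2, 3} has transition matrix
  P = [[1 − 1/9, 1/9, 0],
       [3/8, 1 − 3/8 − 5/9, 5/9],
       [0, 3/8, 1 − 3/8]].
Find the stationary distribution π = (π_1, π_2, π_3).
π = (729/1265, 216/1265, 64/253)

This is a birth-death chain on three states, which satisfies detailed balance: π_1 · P_{12} = π_2 · P_{21} and π_2 · P_{23} = π_3 · P_{32}.
From π_1 · 1/9 = π_2 · 3/8: π_2/π_1 = (1/9)/(3/8) = 8/27.
From π_2 · 5/9 = π_3 · 3/8: π_3/π_2 = (5/9)/(3/8) = 40/27.
Take π_1 proportional to 1; then unnormalized π = (1, 8/27, 320/729). Normalize by dividing by the sum 1265/729:
  π = (729/1265, 216/1265, 64/253).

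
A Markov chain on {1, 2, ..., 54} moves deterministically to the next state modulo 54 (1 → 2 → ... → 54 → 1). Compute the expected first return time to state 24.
E[T_24 | X_0 = 24] = 54

The chain cycles deterministically, so starting at state 24 it returns in exactly 54 steps. Equivalently, the stationary distribution is uniform π_j = 1/54 for every state j, so by Kac's formula E[T_24] = 1/π_24 = 54.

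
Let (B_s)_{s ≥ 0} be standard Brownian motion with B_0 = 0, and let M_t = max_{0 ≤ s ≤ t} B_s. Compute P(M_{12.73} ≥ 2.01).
P(M_{12.73} ≥ 2.01) = 2·P(B_{12.73} ≥ 2.01) = 2(1 − Φ(2.01/√12.73)) ≈ 0.5732

By the reflection principle for Brownian motion, P(M_t ≥ a) = 2 · P(B_t ≥ a) for a ≥ 0. Since B_t ~ N(0, t), P(B_t ≥ 2.01) = 1 − Φ(2.01/√t) = 1 − Φ(2.01/√12.73) = 1 − Φ(0.5634). So
  P(M_{12.73} ≥ 2.01) = 2(1 − Φ(0.5634)) ≈ 0.5732.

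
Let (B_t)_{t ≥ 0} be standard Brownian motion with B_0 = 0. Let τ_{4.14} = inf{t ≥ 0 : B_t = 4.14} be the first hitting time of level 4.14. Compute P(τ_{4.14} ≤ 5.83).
P(τ_{4.14} ≤ 5.83) = 2(1 − Φ(4.14/√5.83)) = 2(1 − Φ(1.7146)) ≈ 0.0864

By the reflection principle for standard BM, P(τ_b ≤ t) = 2 · P(B_t ≥ b). Since B_t ~ N(0, t), P(B_t ≥ 4.14) = 1 − Φ(4.14/√t) = 1 − Φ(4.14/√5.83) = 1 − Φ(1.7146) ≈ 0.04321. Doubling: P(τ_{4.14} ≤ 5.83) ≈ 2 · 0.04321 = 0.08642 ≈ 0.0864.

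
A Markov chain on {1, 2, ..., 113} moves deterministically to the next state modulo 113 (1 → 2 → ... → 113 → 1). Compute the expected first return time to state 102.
E[T_102 | X_0 = 102] = 113

The chain cycles deterministically, so starting at state 102 it returns in exactly 113 steps. Equivalently, the stationary distribution is uniform π_j = 1/113 for every state j, so by Kac's formula E[T_102] = 1/π_102 = 113.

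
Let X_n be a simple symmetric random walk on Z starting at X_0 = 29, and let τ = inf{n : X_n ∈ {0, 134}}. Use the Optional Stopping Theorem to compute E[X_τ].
E[X_τ] = 29

X_n is a martingale and τ is a bounded-mean stopping time (indeed τ is finite a.s. with bounded expectation since the walk is in a bounded region). By the OST, E[X_τ] = E[X_0] = 29. Equivalently: E[X_τ] = 134 · P(hit 134 first) + 0 · P(hit 0 first) = 134 · (29/134) = 29.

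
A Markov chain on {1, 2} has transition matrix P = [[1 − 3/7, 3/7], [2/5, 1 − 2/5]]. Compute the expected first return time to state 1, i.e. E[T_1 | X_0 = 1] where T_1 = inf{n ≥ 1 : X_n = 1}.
E[T_1 | X_0 = 1] = 1/π_1 = 29/14

For an irreducible recurrent Markov chain with stationary distribution π, E[T_i | X_0 = i] = 1/π_i (Kac's formula). Here π_1 = (2/5)/(3/7 + 2/5) = (2/5)/(29/35) = 14/29, so E[T_1 | X_0 = 1] = 1/π_1 = (3/7 + 2/5)/(2/5) = (29/35)/(2/5) = 29/14.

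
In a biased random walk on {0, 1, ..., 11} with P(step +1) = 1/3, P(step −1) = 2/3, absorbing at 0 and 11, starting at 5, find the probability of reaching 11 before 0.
P(hit 11 before 0) = (1 − (2)^5) / (1 − (2)^11) = 31/2047

Let u_k denote P(reach 11 before 0 | start at k). Boundary: u_0 = 0, u_11 = 1. Recurrence: u_k = 1/3·u_{k+1} + 2/3·u_{k-1} for 1 ≤ k ≤ 10. Try u_k = A + B·r^k with r = q/p = (2/3)/(1/3) = 2. Substitution satisfies the recurrence; boundary conditions give:
  u_k = (1 − r^k) / (1 − r^N) = (1 − (2)^5) / (1 − (2)^11) = 31/2047.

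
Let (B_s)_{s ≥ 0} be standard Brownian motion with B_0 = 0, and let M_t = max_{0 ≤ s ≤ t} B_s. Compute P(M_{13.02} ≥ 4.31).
P(M_{13.02} ≥ 4.31) = 2·P(B_{13.02} ≥ 4.31) = 2(1 − Φ(4.31/√13.02)) ≈ 0.2323

By the reflection principle for Brownian motion, P(M_t ≥ a) = 2 · P(B_t ≥ a) for a ≥ 0. Since B_t ~ N(0, t), P(B_t ≥ 4.31) = 1 − Φ(4.31/√t) = 1 − Φ(4.31/√13.02) = 1 − Φ(1.1945). So
  P(M_{13.02} ≥ 4.31) = 2(1 − Φ(1.1945)) ≈ 0.2323.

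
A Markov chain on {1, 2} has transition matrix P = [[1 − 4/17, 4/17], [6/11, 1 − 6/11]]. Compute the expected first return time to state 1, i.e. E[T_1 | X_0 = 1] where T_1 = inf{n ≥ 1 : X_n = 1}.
E[T_1 | X_0 = 1] = 1/π_1 = 73/51

For an irreducible recurrent Markov chain with stationary distribution π, E[T_i | X_0 = i] = 1/π_i (Kac's formula). Here π_1 = (6/11)/(4/17 + 6/11) = (6/11)/(146/187) = 51/73, so E[T_1 | X_0 = 1] = 1/π_1 = (4/17 + 6/11)/(6/11) = (146/187)/(6/11) = 73/51.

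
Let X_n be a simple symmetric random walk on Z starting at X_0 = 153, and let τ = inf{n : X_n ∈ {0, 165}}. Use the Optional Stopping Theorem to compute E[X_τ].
E[X_τ] = 153

X_n is a martingale and τ is a bounded-mean stopping time (indeed τ is finite a.s. with bounded expectation since the walk is in a bounded region). By the OST, E[X_τ] = E[X_0] = 153. Equivalently: E[X_τ] = 165 · P(hit 165 first) + 0 · P(hit 0 first) = 165 · (153/165) = 153.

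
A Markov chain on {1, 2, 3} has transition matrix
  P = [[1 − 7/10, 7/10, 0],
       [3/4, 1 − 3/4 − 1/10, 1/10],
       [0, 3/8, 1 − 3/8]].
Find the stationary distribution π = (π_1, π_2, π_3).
π = (225/491, 210/491, 56/491)

This is a birth-death chain on three states, which satisfies detailed balance: π_1 · P_{12} = π_2 · P_{21} and π_2 · P_{23} = π_3 · P_{32}.
From π_1 · 7/10 = π_2 · 3/4: π_2/π_1 = (7/10)/(3/4) = 14/15.
From π_2 · 1/10 = π_3 · 3/8: π_3/π_2 = (1/10)/(3/8) = 4/15.
Take π_1 proportional to 1; then unnormalized π = (1, 14/15, 56/225). Normalize by dividing by the sum 491/225:
  π = (225/491, 210/491, 56/491).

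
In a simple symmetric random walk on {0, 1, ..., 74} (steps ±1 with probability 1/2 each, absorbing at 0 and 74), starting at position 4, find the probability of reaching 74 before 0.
P(hit 74 before 0) = 4/74 = 2/37

Let u_k = P(hit 74 before 0 | start at k). Then u_0 = 0, u_74 = 1, and u_k = u_{k-1}/2 + u_{k+1}/2 for 1 ≤ k ≤ 73. This harmonic recurrence is solved by u_k = k/74, giving u_4 = 4/74 = 2/37.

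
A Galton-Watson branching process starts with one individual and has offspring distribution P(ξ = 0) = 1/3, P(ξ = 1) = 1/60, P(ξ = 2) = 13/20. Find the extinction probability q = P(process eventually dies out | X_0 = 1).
q = 20/39

The pgf is f(s) = 1/3 + 1/60·s + 13/20·s². The extinction probability q is the smallest fixed point of f in [0, 1]. Setting s = f(s):
  13/20·s² + (1/60 − 1)·s + 1/3 = 0
  13/20·s² − (1/3 + 13/20)·s + 1/3 = 0
which factors as (s − 1)·(13/20·s − 1/3) = 0, giving roots s = 1 and s = (1/3)/(13/20) = 20/39.
Mean offspring μ = 1/60 + 2·13/20 = 79/60 > 1 (supercritical), so q < 1. The extinction probability is the smaller root: q = (1/3)/(13/20) = 20/39.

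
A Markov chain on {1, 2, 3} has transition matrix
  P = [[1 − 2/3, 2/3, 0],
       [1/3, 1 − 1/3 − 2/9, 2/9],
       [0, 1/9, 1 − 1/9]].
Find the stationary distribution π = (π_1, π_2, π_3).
π = (1/7, 2/7, 4/7)

This is a birth-death chain on three states, which satisfies detailed balance: π_1 · P_{12} = π_2 · P_{21} and π_2 · P_{23} = π_3 · P_{32}.
From π_1 · 2/3 = π_2 · 1/3: π_2/π_1 = (2/3)/(1/3) = 2.
From π_2 · 2/9 = π_3 · 1/9: π_3/π_2 = (2/9)/(1/9) = 2.
Take π_1 proportional to 1; then unnormalized π = (1, 2, 4). Normalize by dividing by the sum 7:
  π = (1/7, 2/7, 4/7).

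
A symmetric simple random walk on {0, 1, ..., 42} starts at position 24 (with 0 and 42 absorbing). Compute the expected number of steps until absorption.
E[τ | X_0 = 24] = 432

Let v_k = E[τ | X_0 = k]. Boundary: v_0 = v_42 = 0. Recurrence: v_k = 1 + (v_{k-1} + v_{k+1})/2 for 1 ≤ k ≤ 41. The particular solution to v_k − (v_{k-1} + v_{k+1})/2 = 1 is v_k = −k^2. Adding homogeneous solution A + B k and matching boundaries gives v_k = k (42 − k). Substituting k = 24: v_24 = 24 · 18 = 432.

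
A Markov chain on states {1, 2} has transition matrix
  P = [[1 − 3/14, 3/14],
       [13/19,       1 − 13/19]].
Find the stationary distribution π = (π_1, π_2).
π_1 = 182/239, π_2 = 57/239

Solve πP = π with π_1 + π_2 = 1. From πP = π: π_1 · (1 − 3/14) + π_2 · 13/19 = π_1 ⇒ π_2 · 13/19 = π_1 · 3/14 ⇒ π_2/π_1 = (3/14)/(13/19) = 57/182. Together with π_1 + π_2 = 1:
  π_1 = (13/19)/(3/14 + 13/19) = (13/19)/(239/266) = 182/239,
  π_2 = (3/14)/(3/14 + 13/19) = (3/14)/(239/266) = 57/239.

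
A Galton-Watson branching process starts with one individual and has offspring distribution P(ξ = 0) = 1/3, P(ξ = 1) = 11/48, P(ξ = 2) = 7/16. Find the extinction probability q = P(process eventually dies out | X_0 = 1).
q = 16/21

The pgf is f(s) = 1/3 + 11/48·s + 7/16·s². The extinction probability q is the smallest fixed point of f in [0, 1]. Setting s = f(s):
  7/16·s² + (11/48 − 1)·s + 1/3 = 0
  7/16·s² − (1/3 + 7/16)·s + 1/3 = 0
which factors as (s − 1)·(7/16·s − 1/3) = 0, giving roots s = 1 and s = (1/3)/(7/16) = 16/21.
Mean offspring μ = 11/48 + 2·7/16 = 53/48 > 1 (supercritical), so q < 1. The extinction probability is the smaller root: q = (1/3)/(7/16) = 16/21.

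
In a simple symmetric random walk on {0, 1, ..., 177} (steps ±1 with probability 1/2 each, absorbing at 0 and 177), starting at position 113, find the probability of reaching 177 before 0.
P(hit 177 before 0) = 113/177

Let u_k = P(hit 177 before 0 | start at k). Then u_0 = 0, u_177 = 1, and u_k = u_{k-1}/2 + u_{k+1}/2 for 1 ≤ k ≤ 176. This harmonic recurrence is solved by u_k = k/177, giving u_113 = 113/177.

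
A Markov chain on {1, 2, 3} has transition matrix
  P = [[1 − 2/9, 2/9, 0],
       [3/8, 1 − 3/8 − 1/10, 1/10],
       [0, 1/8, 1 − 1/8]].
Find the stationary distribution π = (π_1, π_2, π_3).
π = (15/31, 80/279, 64/279)

This is a birth-death chain on three states, which satisfies detailed balance: π_1 · P_{12} = π_2 · P_{21} and π_2 · P_{23} = π_3 · P_{32}.
From π_1 · 2/9 = π_2 · 3/8: π_2/π_1 = (2/9)/(3/8) = 16/27.
From π_2 · 1/10 = π_3 · 1/8: π_3/π_2 = (1/10)/(1/8) = 4/5.
Take π_1 proportional to 1; then unnormalized π = (1, 16/27, 64/135). Normalize by dividing by the sum 31/15:
  π = (15/31, 80/279, 64/279).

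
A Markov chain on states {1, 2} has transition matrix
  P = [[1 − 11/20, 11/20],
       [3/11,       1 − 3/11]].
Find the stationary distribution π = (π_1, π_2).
π_1 = 60/181, π_2 = 121/181

Solve πP = π with π_1 + π_2 = 1. From πP = π: π_1 · (1 − 11/20) + π_2 · 3/11 = π_1 ⇒ π_2 · 3/11 = π_1 · 11/20 ⇒ π_2/π_1 = (11/20)/(3/11) = 121/60. Together with π_1 + π_2 = 1:
  π_1 = (3/11)/(11/20 + 3/11) = (3/11)/(181/220) = 60/181,
  π_2 = (11/20)/(11/20 + 3/11) = (11/20)/(181/220) = 121/181.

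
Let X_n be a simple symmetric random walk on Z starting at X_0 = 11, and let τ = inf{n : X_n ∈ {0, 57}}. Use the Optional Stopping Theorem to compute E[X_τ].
E[X_τ] = 11

X_n is a martingale and τ is a bounded-mean stopping time (indeed τ is finite a.s. with bounded expectation since the walk is in a bounded region). By the OST, E[X_τ] = E[X_0] = 11. Equivalently: E[X_τ] = 57 · P(hit 57 first) + 0 · P(hit 0 first) = 57 · (11/57) = 11.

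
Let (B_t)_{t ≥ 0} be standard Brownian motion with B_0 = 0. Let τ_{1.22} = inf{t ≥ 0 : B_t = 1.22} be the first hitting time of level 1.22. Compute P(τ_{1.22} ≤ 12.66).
P(τ_{1.22} ≤ 12.66) = 2(1 − Φ(1.22/√12.66)) = 2(1 − Φ(0.3429)) ≈ 0.7317

By the reflection principle for standard BM, P(τ_b ≤ t) = 2 · P(B_t ≥ b). Since B_t ~ N(0, t), P(B_t ≥ 1.22) = 1 − Φ(1.22/√t) = 1 − Φ(1.22/√12.66) = 1 − Φ(0.3429) ≈ 0.36584. Doubling: P(τ_{1.22} ≤ 12.66) ≈ 2 · 0.36584 = 0.73168 ≈ 0.7317.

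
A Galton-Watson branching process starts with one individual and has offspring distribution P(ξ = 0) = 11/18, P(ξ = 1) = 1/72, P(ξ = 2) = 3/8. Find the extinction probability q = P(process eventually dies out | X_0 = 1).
q = 1

Mean offspring μ = 0·11/18 + 1·1/72 + 2·3/8 = 55/72 ≤ 1. For μ ≤ 1 with offspring not concentrated at 1, the Galton-Watson process goes extinct almost surely, so q = 1.
(Algebraic check: The pgf is f(s) = 11/18 + 1/72·s + 3/8·s². The extinction probability q is the smallest fixed point of f in [0, 1]. Setting s = f(s):
  3/8·s² + (1/72 − 1)·s + 11/18 = 0
  3/8·s² − (11/18 + 3/8)·s + 11/18 = 0
which factors as (s − 1)·(3/8·s − 11/18) = 0, giving roots s = 1 and s = (11/18)/(3/8) = 44/27. Since 44/27 ≥ 1, the smallest root in [0, 1] is s = 1.)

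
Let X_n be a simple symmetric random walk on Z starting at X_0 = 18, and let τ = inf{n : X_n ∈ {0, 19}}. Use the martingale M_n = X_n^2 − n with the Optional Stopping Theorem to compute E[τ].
E[τ] = 18

M_n = X_n^2 − n is a martingale (since E[X_{n+1}^2 | F_n] = X_n^2 + 1). By OST (τ has finite mean in a bounded region), E[M_τ] = E[M_0] = X_0^2 − 0 = 18^2 = 324. Also E[M_τ] = E[X_τ^2] − E[τ]. The walk exits at 0 or 19, with P(hit 19 first) = 18/19, so E[X_τ^2] = 19^2 · 18/19 + 0 = 342. Thus E[τ] = E[X_τ^2] − E[M_τ] = 342 − 324 = 18 = 18(19 − 18) = 18.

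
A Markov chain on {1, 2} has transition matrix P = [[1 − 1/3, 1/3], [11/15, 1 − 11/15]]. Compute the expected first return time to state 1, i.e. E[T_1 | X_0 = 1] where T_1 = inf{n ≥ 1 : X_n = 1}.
E[T_1 | X_0 = 1] = 1/π_1 = 16/11

For an irreducible recurrent Markov chain with stationary distribution π, E[T_i | X_0 = i] = 1/π_i (Kac's formula). Here π_1 = (11/15)/(1/3 + 11/15) = (11/15)/(16/15) = 11/16, so E[T_1 | X_0 = 1] = 1/π_1 = (1/3 + 11/15)/(11/15) = (16/15)/(11/15) = 16/11.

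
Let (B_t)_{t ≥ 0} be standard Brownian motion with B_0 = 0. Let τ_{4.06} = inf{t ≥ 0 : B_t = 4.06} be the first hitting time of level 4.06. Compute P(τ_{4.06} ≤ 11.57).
P(τ_{4.06} ≤ 11.57) = 2(1 − Φ(4.06/√11.57)) = 2(1 − Φ(1.1936)) ≈ 0.2326

By the reflection principle for standard BM, P(τ_b ≤ t) = 2 · P(B_t ≥ b). Since B_t ~ N(0, t), P(B_t ≥ 4.06) = 1 − Φ(4.06/√t) = 1 − Φ(4.06/√11.57) = 1 − Φ(1.1936) ≈ 0.11632. Doubling: P(τ_{4.06} ≤ 11.57) ≈ 2 · 0.11632 = 0.23264 ≈ 0.2326.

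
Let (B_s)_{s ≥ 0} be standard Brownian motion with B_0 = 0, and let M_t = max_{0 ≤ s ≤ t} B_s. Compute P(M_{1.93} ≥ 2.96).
P(M_{1.93} ≥ 2.96) = 2·P(B_{1.93} ≥ 2.96) = 2(1 − Φ(2.96/√1.93)) ≈ 0.0331

By the reflection principle for Brownian motion, P(M_t ≥ a) = 2 · P(B_t ≥ a) for a ≥ 0. Since B_t ~ N(0, t), P(B_t ≥ 2.96) = 1 − Φ(2.96/√t) = 1 − Φ(2.96/√1.93) = 1 − Φ(2.1307). So
  P(M_{1.93} ≥ 2.96) = 2(1 − Φ(2.1307)) ≈ 0.0331.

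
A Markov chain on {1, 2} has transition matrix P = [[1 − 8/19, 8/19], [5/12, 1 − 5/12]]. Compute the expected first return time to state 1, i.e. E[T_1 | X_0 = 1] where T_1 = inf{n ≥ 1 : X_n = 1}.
E[T_1 | X_0 = 1] = 1/π_1 = 191/95

For an irreducible recurrent Markov chain with stationary distribution π, E[T_i | X_0 = i] = 1/π_i (Kac's formula). Here π_1 = (5/12)/(8/19 + 5/12) = (5/12)/(191/228) = 95/191, so E[T_1 | X_0 = 1] = 1/π_1 = (8/19 + 5/12)/(5/12) = (191/228)/(5/12) = 191/95.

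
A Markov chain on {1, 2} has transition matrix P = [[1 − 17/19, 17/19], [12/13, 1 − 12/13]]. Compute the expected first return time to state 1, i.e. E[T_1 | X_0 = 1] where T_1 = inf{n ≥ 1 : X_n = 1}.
E[T_1 | X_0 = 1] = 1/π_1 = 449/228

For an irreducible recurrent Markov chain with stationary distribution π, E[T_i | X_0 = i] = 1/π_i (Kac's formula). Here π_1 = (12/13)/(17/19 + 12/13) = (12/13)/(449/247) = 228/449, so E[T_1 | X_0 = 1] = 1/π_1 = (17/19 + 12/13)/(12/13) = (449/247)/(12/13) = 449/228.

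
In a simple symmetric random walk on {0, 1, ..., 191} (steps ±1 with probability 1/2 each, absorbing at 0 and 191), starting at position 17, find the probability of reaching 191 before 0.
P(hit 191 before 0) = 17/191

Let u_k = P(hit 191 before 0 | start at k). Then u_0 = 0, u_191 = 1, and u_k = u_{k-1}/2 + u_{k+1}/2 for 1 ≤ k ≤ 190. This harmonic recurrence is solved by u_k = k/191, giving u_17 = 17/191.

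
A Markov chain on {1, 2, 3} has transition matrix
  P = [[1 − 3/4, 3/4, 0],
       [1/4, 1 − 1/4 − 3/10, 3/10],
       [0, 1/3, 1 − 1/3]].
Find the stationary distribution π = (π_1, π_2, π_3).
π = (10/67, 30/67, 27/67)

This is a birth-death chain on three states, which satisfies detailed balance: π_1 · P_{12} = π_2 · P_{21} and π_2 · P_{23} = π_3 · P_{32}.
From π_1 · 3/4 = π_2 · 1/4: π_2/π_1 = (3/4)/(1/4) = 3.
From π_2 · 3/10 = π_3 · 1/3: π_3/π_2 = (3/10)/(1/3) = 9/10.
Take π_1 proportional to 1; then unnormalized π = (1, 3, 27/10). Normalize by dividing by the sum 67/10:
  π = (10/67, 30/67, 27/67).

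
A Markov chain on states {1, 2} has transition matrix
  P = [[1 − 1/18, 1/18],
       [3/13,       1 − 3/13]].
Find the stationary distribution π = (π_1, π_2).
π_1 = 54/67, π_2 = 13/67

Solve πP = π with π_1 + π_2 = 1. From πP = π: π_1 · (1 − 1/18) + π_2 · 3/13 = π_1 ⇒ π_2 · 3/13 = π_1 · 1/18 ⇒ π_2/π_1 = (1/18)/(3/13) = 13/54. Together with π_1 + π_2 = 1:
  π_1 = (3/13)/(1/18 + 3/13) = (3/13)/(67/234) = 54/67,
  π_2 = (1/18)/(1/18 + 3/13) = (1/18)/(67/234) = 13/67.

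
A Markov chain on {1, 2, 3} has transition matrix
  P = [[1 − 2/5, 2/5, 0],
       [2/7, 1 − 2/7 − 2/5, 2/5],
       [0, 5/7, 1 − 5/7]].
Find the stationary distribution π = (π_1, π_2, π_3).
π = (125/398, 175/398, 49/199)

This is a birth-death chain on three states, which satisfies detailed balance: π_1 · P_{12} = π_2 · P_{21} and π_2 · P_{23} = π_3 · P_{32}.
From π_1 · 2/5 = π_2 · 2/7: π_2/π_1 = (2/5)/(2/7) = 7/5.
From π_2 · 2/5 = π_3 · 5/7: π_3/π_2 = (2/5)/(5/7) = 14/25.
Take π_1 proportional to 1; then unnormalized π = (1, 7/5, 98/125). Normalize by dividing by the sum 398/125:
  π = (125/398, 175/398, 49/199).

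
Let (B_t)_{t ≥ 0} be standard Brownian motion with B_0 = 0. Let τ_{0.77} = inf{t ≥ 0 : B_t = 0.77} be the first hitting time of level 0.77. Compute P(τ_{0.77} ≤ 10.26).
P(τ_{0.77} ≤ 10.26) = 2(1 − Φ(0.77/√10.26)) = 2(1 − Φ(0.2404)) ≈ 0.8100

By the reflection principle for standard BM, P(τ_b ≤ t) = 2 · P(B_t ≥ b). Since B_t ~ N(0, t), P(B_t ≥ 0.77) = 1 − Φ(0.77/√t) = 1 − Φ(0.77/√10.26) = 1 − Φ(0.2404) ≈ 0.40501. Doubling: P(τ_{0.77} ≤ 10.26) ≈ 2 · 0.40501 = 0.81002 ≈ 0.8100.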